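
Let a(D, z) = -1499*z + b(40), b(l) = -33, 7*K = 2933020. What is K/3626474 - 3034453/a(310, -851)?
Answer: -36644573560367/16190958902944 ≈ -2.2633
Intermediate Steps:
K = 2933020/7 (K = (⅐)*2933020 = 2933020/7 ≈ 4.1900e+5)
a(D, z) = -33 - 1499*z (a(D, z) = -1499*z - 33 = -33 - 1499*z)
K/3626474 - 3034453/a(310, -851) = (2933020/7)/3626474 - 3034453/(-33 - 1499*(-851)) = (2933020/7)*(1/3626474) - 3034453/(-33 + 1275649) = 1466510/12692659 - 3034453/1275616 = -36644573560367/16190958902944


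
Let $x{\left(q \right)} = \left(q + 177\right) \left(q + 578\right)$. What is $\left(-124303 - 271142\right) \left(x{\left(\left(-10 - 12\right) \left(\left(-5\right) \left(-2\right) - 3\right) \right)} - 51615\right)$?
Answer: $16554514035$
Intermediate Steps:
$x{\left(q \right)} = \left(177 + q\right) \left(578 + q\right)$
$\left(-124303 - 271142\right) \left(x{\left(\left(-10 - 12\right) \left(\left(-5\right) \left(-2\right) - 3\right) \right)} - 51615\right) = \left(-124303 - 271142\right) \left(\left(102306 + \left(\left(-10 - 12\right) \left(\left(-5\right) \left(-2\right) - 3\right)\right)^{2} + 755 \left(-10 - 12\right) \left(\left(-5\right) \left(-2\right) - 3\right)\right) - 51615\right) = - 395445 \left(\left(102306 + \left(- 22 \left(10 - 3\right)\right)^{2} + 755 \left(- 22 \left(10 - 3\right)\right)\right) - 51615\right) = - 395445 \left(\left(102306 + \left(\left(-22\right) 7\right)^{2} + 755 \left(\left(-22\right) 7\right)\right) - 51615\right) = - 395445 \left(\left(102306 + \left(-154\right)^{2} + 755 \left(-154\right)\right) - 51615\right) = - 395445 \left(\left(102306 + 23716 - 116270\right) - 51615\right) = - 395445 \left(9752 - 51615\right) = \left(-395445\right) \left(-41863\right) = 16554514035$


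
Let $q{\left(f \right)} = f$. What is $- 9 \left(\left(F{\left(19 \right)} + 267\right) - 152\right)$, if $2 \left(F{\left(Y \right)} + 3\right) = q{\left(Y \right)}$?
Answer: $- \frac{2187}{2} \approx -1093.5$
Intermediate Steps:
$F{\left(Y \right)} = -3 + \frac{Y}{2}$
$- 9 \left(\left(F{\left(19 \right)} + 267\right) - 152\right) = - 9 \left(\left(\left(-3 + \frac{1}{2} \cdot 19\right) + 267\right) - 152\right) = - 9 \left(\left(\left(-3 + \frac{19}{2}\right) + 267\right) - 152\right) = - 9 \left(\left(\frac{13}{2} + 267\right) - 152\right) = - 9 \left(\frac{547}{2} - 152\right) = \left(-9\right) \frac{243}{2} = - \frac{2187}{2}$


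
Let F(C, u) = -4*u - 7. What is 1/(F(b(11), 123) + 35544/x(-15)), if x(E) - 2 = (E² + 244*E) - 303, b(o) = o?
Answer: -467/237476 ≈ -0.0019665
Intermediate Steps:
F(C, u) = -7 - 4*u
x(E) = -301 + E² + 244*E (x(E) = 2 + ((E² + 244*E) - 303) = 2 + (-303 + E² + 244*E) = -301 + E² + 244*E)
1/(F(b(11), 123) + 35544/x(-15)) = 1/((-7 - 4*123) + 35544/(-301 + (-15)² + 244*(-15))) = 1/((-7 - 492) + 35544/(-301 + 225 - 3660)) = 1/(-499 + 35544/(-3736)) = 1/(-499 + 35544*(-1/3736)) = 1/(-499 - 4443/467) = 1/(-237476/467) = -467/237476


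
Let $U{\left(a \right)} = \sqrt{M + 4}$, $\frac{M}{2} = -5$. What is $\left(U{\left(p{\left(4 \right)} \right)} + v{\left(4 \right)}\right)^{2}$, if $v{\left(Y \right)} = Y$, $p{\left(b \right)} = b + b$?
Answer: $\left(4 + i \sqrt{6}\right)^{2} \approx 10.0 + 19.596 i$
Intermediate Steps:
$M = -10$ ($M = 2 \left(-5\right) = -10$)
$p{\left(b \right)} = 2 b$
$U{\left(a \right)} = i \sqrt{6}$ ($U{\left(a \right)} = \sqrt{-10 + 4} = \sqrt{-6} = i \sqrt{6}$)
$\left(U{\left(p{\left(4 \right)} \right)} + v{\left(4 \right)}\right)^{2} = \left(i \sqrt{6} + 4\right)^{2} = \left(4 + i \sqrt{6}\right)^{2}$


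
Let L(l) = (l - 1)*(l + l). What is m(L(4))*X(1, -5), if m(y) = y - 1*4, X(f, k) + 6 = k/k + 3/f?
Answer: -40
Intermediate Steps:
L(l) = 2*l*(-1 + l) (L(l) = (-1 + l)*(2*l) = 2*l*(-1 + l))
X(f, k) = -5 + 3/f (X(f, k) = -6 + (k/k + 3/f) = -6 + (1 + 3/f) = -5 + 3/f)
m(y) = -4 + y (m(y) = y - 4 = -4 + y)
m(L(4))*X(1, -5) = (-4 + 2*4*(-1 + 4))*(-5 + 3/1) = (-4 + 2*4*3)*(-5 + 3*1) = (-4 + 24)*(-5 + 3) = 20*(-2) = -40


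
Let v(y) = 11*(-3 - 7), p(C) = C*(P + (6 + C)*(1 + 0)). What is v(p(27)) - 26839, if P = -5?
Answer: -26949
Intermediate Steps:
p(C) = C*(1 + C) (p(C) = C*(-5 + (6 + C)*(1 + 0)) = C*(-5 + (6 + C)*1) = C*(-5 + (6 + C)) = C*(1 + C))
v(y) = -110 (v(y) = 11*(-10) = -110)
v(p(27)) - 26839 = -110 - 26839 = -26949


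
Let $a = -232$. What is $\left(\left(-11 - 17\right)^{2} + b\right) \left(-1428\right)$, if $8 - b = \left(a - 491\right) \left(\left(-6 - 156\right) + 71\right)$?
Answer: $92821428$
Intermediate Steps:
$b = -65785$ ($b = 8 - \left(-232 - 491\right) \left(\left(-6 - 156\right) + 71\right) = 8 - - 723 \left(\left(-6 - 156\right) + 71\right) = 8 - - 723 \left(-162 + 71\right) = 8 - \left(-723\right) \left(-91\right) = 8 - 65793 = -65785$)
$\left(\left(-11 - 17\right)^{2} + b\right) \left(-1428\right) = \left(\left(-11 - 17\right)^{2} - 65785\right) \left(-1428\right) = \left(\left(-28\right)^{2} - 65785\right) \left(-1428\right) = \left(784 - 65785\right) \left(-1428\right) = \left(-65001\right) \left(-1428\right) = 92821428$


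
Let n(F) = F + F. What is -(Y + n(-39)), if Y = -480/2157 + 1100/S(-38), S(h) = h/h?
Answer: -734658/719 ≈ -1021.8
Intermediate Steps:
n(F) = 2*F
S(h) = 1
Y = 790740/719 (Y = -480/2157 + 1100/1 = -480*1/2157 + 1100*1 = -160/719 + 1100 = 790740/719 ≈ 1099.8)
-(Y + n(-39)) = -(790740/719 + 2*(-39)) = -(790740/719 - 78) = -1*734658/719 = -734658/719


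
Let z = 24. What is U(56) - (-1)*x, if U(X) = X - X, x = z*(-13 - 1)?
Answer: -336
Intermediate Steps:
x = -336 (x = 24*(-13 - 1) = 24*(-14) = -336)
U(X) = 0
U(56) - (-1)*x = 0 - (-1)*(-336) = 0 - 1*336 = 0 - 336 = -336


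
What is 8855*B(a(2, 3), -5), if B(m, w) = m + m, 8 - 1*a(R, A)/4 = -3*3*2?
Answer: 1841840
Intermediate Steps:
a(R, A) = 104 (a(R, A) = 32 - 4*(-3*3)*2 = 32 - (-36)*2 = 32 - 4*(-18) = 32 + 72 = 104)
B(m, w) = 2*m
8855*B(a(2, 3), -5) = 8855*(2*104) = 8855*208 = 1841840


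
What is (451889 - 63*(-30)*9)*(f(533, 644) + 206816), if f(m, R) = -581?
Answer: 96703385265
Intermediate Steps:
(451889 - 63*(-30)*9)*(f(533, 644) + 206816) = (451889 - 63*(-30)*9)*(-581 + 206816) = (451889 + 1890*9)*206235 = (451889 + 17010)*206235 = 468899*206235 = 96703385265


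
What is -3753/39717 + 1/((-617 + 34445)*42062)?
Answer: -197779392233/2093046677256 ≈ -0.094494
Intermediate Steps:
-3753/39717 + 1/((-617 + 34445)*42062) = -3753*1/39717 + (1/42062)/33828 = -139/1471 + (1/33828)*(1/42062) = -139/1471 + 1/1422873336 = -197779392233/2093046677256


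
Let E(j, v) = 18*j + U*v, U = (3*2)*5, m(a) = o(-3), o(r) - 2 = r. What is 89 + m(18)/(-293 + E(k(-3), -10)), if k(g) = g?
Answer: 57584/647 ≈ 89.002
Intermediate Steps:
o(r) = 2 + r
m(a) = -1 (m(a) = 2 - 3 = -1)
U = 30 (U = 6*5 = 30)
E(j, v) = 18*j + 30*v
89 + m(18)/(-293 + E(k(-3), -10)) = 89 - 1/(-293 + (18*(-3) + 30*(-10))) = 89 - 1/(-293 + (-54 - 300)) = 89 - 1/(-293 - 354) = 89 - 1/(-647) = 89 - 1*(-1/647) = 89 + 1/647 = 57584/647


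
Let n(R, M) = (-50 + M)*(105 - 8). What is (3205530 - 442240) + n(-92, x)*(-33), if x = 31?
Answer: 2824109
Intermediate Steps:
n(R, M) = -4850 + 97*M (n(R, M) = (-50 + M)*97 = -4850 + 97*M)
(3205530 - 442240) + n(-92, x)*(-33) = (3205530 - 442240) + (-4850 + 97*31)*(-33) = 2763290 + (-4850 + 3007)*(-33) = 2763290 - 1843*(-33) = 2763290 + 60819 = 2824109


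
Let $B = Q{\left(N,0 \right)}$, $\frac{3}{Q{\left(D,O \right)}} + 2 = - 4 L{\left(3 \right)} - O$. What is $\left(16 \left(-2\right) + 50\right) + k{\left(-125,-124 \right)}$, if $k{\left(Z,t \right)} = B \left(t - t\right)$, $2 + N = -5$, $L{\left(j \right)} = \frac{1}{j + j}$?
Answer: $18$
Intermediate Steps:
$L{\left(j \right)} = \frac{1}{2 j}$
$N = -7$ ($N = -2 - 5 = -7$)
$Q{\left(D,O \right)} = \frac{3}{- \frac{8}{3} - O}$ ($Q{\left(D,O \right)} = \frac{3}{-2 - \left(O + 4 \cdot \frac{1}{2} \cdot \frac{1}{3}\right)} = \frac{3}{-2 - \left(\frac{2}{3} + O\right)} = \frac{3}{- \frac{8}{3} - O}$)
$B = - \frac{9}{8}$ ($B = - \frac{9}{8 + 3 \cdot 0} = - \frac{9}{8 + 0} = - \frac{9}{8} \approx -1.125$)
$k{\left(Z,t \right)} = 0$ ($k{\left(Z,t \right)} = - \frac{9 \left(t - t\right)}{8} = \left(- \frac{9}{8}\right) 0 = 0$)
$\left(16 \left(-2\right) + 50\right) + k{\left(-125,-124 \right)} = \left(16 \left(-2\right) + 50\right) + 0 = \left(-32 + 50\right) + 0 = 18 + 0 = 18$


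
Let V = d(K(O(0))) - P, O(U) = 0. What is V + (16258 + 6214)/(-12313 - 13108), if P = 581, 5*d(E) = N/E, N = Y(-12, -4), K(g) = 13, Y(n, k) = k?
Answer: -961586429/1652365 ≈ -581.95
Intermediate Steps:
N = -4
d(E) = -4/(5*E) (d(E) = (-4/E)/5 = -4/(5*E))
V = -37769/65 (V = -⅘/13 - 1*581 = -⅘*1/13 - 581 = -4/65 - 581 = -37769/65 ≈ -581.06)
V + (16258 + 6214)/(-12313 - 13108) = -37769/65 + (16258 + 6214)/(-12313 - 13108) = -37769/65 + 22472/(-25421) = -37769/65 + 22472*(-1/25421) = -37769/65 - 22472/25421 = -961586429/1652365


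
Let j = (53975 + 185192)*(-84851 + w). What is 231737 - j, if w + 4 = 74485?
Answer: 2480393527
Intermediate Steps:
w = 74481 (w = -4 + 74485 = 74481)
j = -2480161790 (j = (53975 + 185192)*(-84851 + 74481) = 239167*(-10370) = -2480161790)
231737 - j = 231737 - 1*(-2480161790) = 231737 + 2480161790 = 2480393527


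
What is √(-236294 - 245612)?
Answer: I*√481906 ≈ 694.19*I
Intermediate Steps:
√(-236294 - 245612) = √(-481906) = I*√481906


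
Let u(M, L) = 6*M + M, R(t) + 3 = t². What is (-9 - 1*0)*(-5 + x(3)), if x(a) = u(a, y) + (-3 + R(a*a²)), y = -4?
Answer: -6651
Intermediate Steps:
R(t) = -3 + t²
u(M, L) = 7*M
x(a) = -6 + a⁶ + 7*a (x(a) = 7*a + (-3 + (-3 + (a*a²)²)) = 7*a + (-3 + (-3 + (a³)²)) = 7*a + (-3 + (-3 + a⁶)) = 7*a + (-6 + a⁶) = -6 + a⁶ + 7*a)
(-9 - 1*0)*(-5 + x(3)) = (-9 - 1*0)*(-5 + (-6 + 3⁶ + 7*3)) = (-9 + 0)*(-5 + (-6 + 729 + 21)) = -9*(-5 + 744) = -9*739 = -6651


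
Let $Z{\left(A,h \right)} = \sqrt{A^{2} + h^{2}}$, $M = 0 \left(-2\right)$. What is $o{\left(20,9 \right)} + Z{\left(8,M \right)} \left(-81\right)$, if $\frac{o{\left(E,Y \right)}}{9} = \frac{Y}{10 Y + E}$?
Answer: $- \frac{71199}{110} \approx -647.26$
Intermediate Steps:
$M = 0$
$o{\left(E,Y \right)} = \frac{9 Y}{E + 10 Y}$ ($o{\left(E,Y \right)} = 9 \frac{Y}{10 Y + E} = 9 \frac{Y}{E + 10 Y} = \frac{9 Y}{E + 10 Y}$)
$o{\left(20,9 \right)} + Z{\left(8,M \right)} \left(-81\right) = 9 \cdot 9 \frac{1}{20 + 10 \cdot 9} + \sqrt{8^{2} + 0^{2}} \left(-81\right) = 9 \cdot 9 \frac{1}{20 + 90} + \sqrt{64 + 0} \left(-81\right) = 9 \cdot 9 \cdot \frac{1}{110} + \sqrt{64} \left(-81\right) = 9 \cdot 9 \cdot \frac{1}{110} + 8 \left(-81\right) = \frac{81}{110} - 648 = - \frac{71199}{110}$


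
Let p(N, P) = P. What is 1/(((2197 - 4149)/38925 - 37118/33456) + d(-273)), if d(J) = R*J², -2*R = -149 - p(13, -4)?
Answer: 217045800/1172774714357123 ≈ 1.8507e-7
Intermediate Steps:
R = 145/2 (R = -(-149 - 1*(-4))/2 = -(-149 + 4)/2 = -½*(-145) = 145/2 ≈ 72.500)
d(J) = 145*J²/2
1/(((2197 - 4149)/38925 - 37118/33456) + d(-273)) = 1/(((2197 - 4149)/38925 - 37118/33456) + (145/2)*(-273)²) = 1/((-1952*1/38925 - 37118*1/33456) + (145/2)*74529) = 1/((-1952/38925 - 18559/16728) + 10806705/2) = 1/(-251687377/217045800 + 10806705/2) = 1/(1172774714357123/217045800) = 217045800/1172774714357123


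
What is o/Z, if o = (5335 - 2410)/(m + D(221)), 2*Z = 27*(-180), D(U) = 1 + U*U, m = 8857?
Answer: -65/3115746 ≈ -2.0862e-5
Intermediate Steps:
D(U) = 1 + U**2
Z = -2430 (Z = (27*(-180))/2 = (1/2)*(-4860) = -2430)
o = 325/6411 (o = (5335 - 2410)/(8857 + (1 + 221**2)) = 2925/(8857 + (1 + 48841)) = 2925/(8857 + 48842) = 2925/57699 = 2925*(1/57699) = 325/6411 ≈ 0.050694)
o/Z = (325/6411)/(-2430) = (325/6411)*(-1/2430) = -65/3115746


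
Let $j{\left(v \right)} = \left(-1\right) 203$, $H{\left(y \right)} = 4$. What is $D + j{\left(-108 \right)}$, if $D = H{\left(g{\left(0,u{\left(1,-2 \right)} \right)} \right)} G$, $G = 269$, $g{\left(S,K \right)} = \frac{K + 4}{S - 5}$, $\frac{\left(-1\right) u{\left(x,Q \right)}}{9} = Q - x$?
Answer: $873$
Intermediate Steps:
$u{\left(x,Q \right)} = - 9 Q + 9 x$ ($u{\left(x,Q \right)} = - 9 \left(Q - x\right) = - 9 Q + 9 x$)
$g{\left(S,K \right)} = \frac{4 + K}{-5 + S}$
$j{\left(v \right)} = -203$
$D = 1076$ ($D = 4 \cdot 269 = 1076$)
$D + j{\left(-108 \right)} = 1076 - 203 = 873$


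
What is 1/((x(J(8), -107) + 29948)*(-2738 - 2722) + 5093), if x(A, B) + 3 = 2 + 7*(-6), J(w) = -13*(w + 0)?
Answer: -1/163276207 ≈ -6.1246e-9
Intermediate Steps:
J(w) = -13*w
x(A, B) = -43 (x(A, B) = -3 + (2 + 7*(-6)) = -3 + (2 - 42) = -3 - 40 = -43)
1/((x(J(8), -107) + 29948)*(-2738 - 2722) + 5093) = 1/((-43 + 29948)*(-2738 - 2722) + 5093) = 1/(29905*(-5460) + 5093) = 1/(-163281300 + 5093) = 1/(-163276207) = -1/163276207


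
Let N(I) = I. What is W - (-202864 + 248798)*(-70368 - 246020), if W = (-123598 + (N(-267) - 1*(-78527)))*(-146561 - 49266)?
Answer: 23411370918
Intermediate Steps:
W = 8878404526 (W = (-123598 + (-267 - 1*(-78527)))*(-146561 - 49266) = (-123598 + (-267 + 78527))*(-195827) = (-123598 + 78260)*(-195827) = -45338*(-195827) = 8878404526)
W - (-202864 + 248798)*(-70368 - 246020) = 8878404526 - (-202864 + 248798)*(-70368 - 246020) = 8878404526 - 45934*(-316388) = 8878404526 - 1*(-14532966392) = 8878404526 + 14532966392 = 23411370918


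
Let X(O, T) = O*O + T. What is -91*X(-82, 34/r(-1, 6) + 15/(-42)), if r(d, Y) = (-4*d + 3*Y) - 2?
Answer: -3060031/5 ≈ -6.1201e+5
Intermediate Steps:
r(d, Y) = -2 - 4*d + 3*Y
X(O, T) = T + O² (X(O, T) = O² + T = T + O²)
-91*X(-82, 34/r(-1, 6) + 15/(-42)) = -91*((34/(-2 - 4*(-1) + 3*6) + 15/(-42)) + (-82)²) = -91*((34/(-2 + 4 + 18) + 15*(-1/42)) + 6724) = -91*((34/20 - 5/14) + 6724) = -91*((34*(1/20) - 5/14) + 6724) = -91*((17/10 - 5/14) + 6724) = -91*(47/35 + 6724) = -91*235387/35 = -3060031/5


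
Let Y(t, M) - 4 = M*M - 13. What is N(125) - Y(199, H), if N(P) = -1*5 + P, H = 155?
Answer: -23896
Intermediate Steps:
Y(t, M) = -9 + M² (Y(t, M) = 4 + (M*M - 13) = 4 + (M² - 13) = 4 + (-13 + M²) = -9 + M²)
N(P) = -5 + P
N(125) - Y(199, H) = (-5 + 125) - (-9 + 155²) = 120 - (-9 + 24025) = 120 - 1*24016 = 120 - 24016 = -23896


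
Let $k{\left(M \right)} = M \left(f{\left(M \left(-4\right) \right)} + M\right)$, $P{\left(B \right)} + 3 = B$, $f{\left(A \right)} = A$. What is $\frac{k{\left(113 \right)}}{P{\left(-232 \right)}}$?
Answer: $\frac{38307}{235} \approx 163.01$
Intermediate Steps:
$P{\left(B \right)} = -3 + B$
$k{\left(M \right)} = - 3 M^{2}$ ($k{\left(M \right)} = M \left(M \left(-4\right) + M\right) = M \left(- 4 M + M\right) = M \left(- 3 M\right) = - 3 M^{2}$)
$\frac{k{\left(113 \right)}}{P{\left(-232 \right)}} = \frac{\left(-3\right) 113^{2}}{-3 - 232} = \frac{\left(-3\right) 12769}{-235} = \left(-38307\right) \left(- \frac{1}{235}\right) = \frac{38307}{235}$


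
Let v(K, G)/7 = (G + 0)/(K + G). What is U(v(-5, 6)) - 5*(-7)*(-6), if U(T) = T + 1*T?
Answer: -126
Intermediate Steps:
v(K, G) = 7*G/(G + K) (v(K, G) = 7*((G + 0)/(K + G)) = 7*(G/(G + K)) = 7*G/(G + K))
U(T) = 2*T (U(T) = T + T = 2*T)
U(v(-5, 6)) - 5*(-7)*(-6) = 2*(7*6/(6 - 5)) - 5*(-7)*(-6) = 2*(7*6/1) - (-35)*(-6) = 2*(7*6*1) - 1*210 = 2*42 - 210 = 84 - 210 = -126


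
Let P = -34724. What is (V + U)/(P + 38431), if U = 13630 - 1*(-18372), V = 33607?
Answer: 65609/3707 ≈ 17.699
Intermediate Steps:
U = 32002 (U = 13630 + 18372 = 32002)
(V + U)/(P + 38431) = (33607 + 32002)/(-34724 + 38431) = 65609/3707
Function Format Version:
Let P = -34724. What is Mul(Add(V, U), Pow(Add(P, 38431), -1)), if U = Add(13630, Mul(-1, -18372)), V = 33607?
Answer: Rational(65609, 3707) ≈ 17.699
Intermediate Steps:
U = 32002 (U = Add(13630, 18372) = 32002)
Mul(Add(V, U), Pow(Add(P, 38431), -1)) = Mul(Add(33607, 32002), Pow(Add(-34724, 38431), -1)) = Mul(65609, Pow(3707, -1)) = Mul(65609, Rational(1, 3707)) = Rational(65609, 3707)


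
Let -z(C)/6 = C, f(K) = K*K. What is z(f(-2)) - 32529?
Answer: -32553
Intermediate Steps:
f(K) = K²
z(C) = -6*C
z(f(-2)) - 32529 = -6*(-2)² - 32529 = -6*4 - 32529 = -24 - 32529 = -32553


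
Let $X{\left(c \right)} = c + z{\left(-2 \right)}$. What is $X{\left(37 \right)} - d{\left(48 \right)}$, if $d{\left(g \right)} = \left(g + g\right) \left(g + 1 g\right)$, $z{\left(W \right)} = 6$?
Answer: $-9173$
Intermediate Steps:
$d{\left(g \right)} = 4 g^{2}$ ($d{\left(g \right)} = 2 g \left(g + g\right) = 2 g 2 g = 4 g^{2}$)
$X{\left(c \right)} = 6 + c$ ($X{\left(c \right)} = c + 6 = 6 + c$)
$X{\left(37 \right)} - d{\left(48 \right)} = \left(6 + 37\right) - 4 \cdot 48^{2} = 43 - 4 \cdot 2304 = 43 - 9216 = -9173$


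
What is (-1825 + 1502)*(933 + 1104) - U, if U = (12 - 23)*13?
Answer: -657808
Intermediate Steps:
U = -143 (U = -11*13 = -143)
(-1825 + 1502)*(933 + 1104) - U = (-1825 + 1502)*(933 + 1104) - 1*(-143) = -323*2037 + 143 = -657951 + 143 = -657808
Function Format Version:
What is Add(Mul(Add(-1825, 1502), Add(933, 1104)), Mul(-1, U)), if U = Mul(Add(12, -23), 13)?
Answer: -657808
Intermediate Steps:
U = -143 (U = Mul(-11, 13) = -143)
Add(Mul(Add(-1825, 1502), Add(933, 1104)), Mul(-1, U)) = Add(Mul(Add(-1825, 1502), Add(933, 1104)), Mul(-1, -143)) = Add(Mul(-323, 2037), 143) = Add(-657951, 143) = -657808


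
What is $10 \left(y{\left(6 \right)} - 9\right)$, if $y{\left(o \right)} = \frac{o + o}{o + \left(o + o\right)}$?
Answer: $- \frac{250}{3} \approx -83.333$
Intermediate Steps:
$y{\left(o \right)} = \frac{2}{3}$ ($y{\left(o \right)} = \frac{2 o}{o + 2 o} = \frac{2 o}{3 o} = 2 o \frac{1}{3 o} = \frac{2}{3}$)
$10 \left(y{\left(6 \right)} - 9\right) = 10 \left(\frac{2}{3} - 9\right) = 10 \left(- \frac{25}{3}\right) = - \frac{250}{3}$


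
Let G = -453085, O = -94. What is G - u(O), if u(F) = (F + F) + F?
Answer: -452803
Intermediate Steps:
u(F) = 3*F (u(F) = 2*F + F = 3*F)
G - u(O) = -453085 - 3*(-94) = -453085 - 1*(-282) = -453085 + 282 = -452803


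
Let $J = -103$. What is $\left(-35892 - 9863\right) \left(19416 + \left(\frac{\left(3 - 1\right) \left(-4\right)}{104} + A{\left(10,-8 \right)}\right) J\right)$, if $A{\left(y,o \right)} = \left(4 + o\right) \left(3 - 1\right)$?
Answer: $- \frac{12043768365}{13} \approx -9.2644 \cdot 10^{8}$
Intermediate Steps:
$A{\left(y,o \right)} = 8 + 2 o$ ($A{\left(y,o \right)} = \left(4 + o\right) 2 = 8 + 2 o$)
$\left(-35892 - 9863\right) \left(19416 + \left(\frac{\left(3 - 1\right) \left(-4\right)}{104} + A{\left(10,-8 \right)}\right) J\right) = \left(-35892 - 9863\right) \left(19416 + \left(\frac{\left(3 - 1\right) \left(-4\right)}{104} + \left(8 + 2 \left(-8\right)\right)\right) \left(-103\right)\right) = - 45755 \left(19416 + \left(2 \left(-4\right) \frac{1}{104} + \left(8 - 16\right)\right) \left(-103\right)\right) = - 45755 \left(19416 + \left(\left(-8\right) \frac{1}{104} - 8\right) \left(-103\right)\right) = - 45755 \left(19416 + \left(- \frac{1}{13} - 8\right) \left(-103\right)\right) = - 45755 \left(19416 - - \frac{10815}{13}\right) = - 45755 \left(19416 + \frac{10815}{13}\right) = \left(-45755\right) \frac{263223}{13} = - \frac{12043768365}{13}$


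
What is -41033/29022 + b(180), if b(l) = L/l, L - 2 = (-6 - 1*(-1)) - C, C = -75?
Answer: -147121/145110 ≈ -1.0139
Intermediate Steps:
L = 72 (L = 2 + ((-6 - 1*(-1)) - 1*(-75)) = 2 + ((-6 + 1) + 75) = 2 + (-5 + 75) = 2 + 70 = 72)
b(l) = 72/l
-41033/29022 + b(180) = -41033/29022 + 72/180 = -41033*1/29022 + 72*(1/180) = -41033/29022 + 2/5 = -147121/145110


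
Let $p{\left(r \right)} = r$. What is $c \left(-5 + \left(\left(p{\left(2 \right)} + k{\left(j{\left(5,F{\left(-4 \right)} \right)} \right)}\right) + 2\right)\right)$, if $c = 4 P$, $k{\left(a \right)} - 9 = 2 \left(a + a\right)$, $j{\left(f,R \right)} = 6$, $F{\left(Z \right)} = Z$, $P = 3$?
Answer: $384$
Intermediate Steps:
$k{\left(a \right)} = 9 + 4 a$ ($k{\left(a \right)} = 9 + 2 \left(a + a\right) = 9 + 2 \cdot 2 a = 9 + 4 a$)
$c = 12$ ($c = 4 \cdot 3 = 12$)
$c \left(-5 + \left(\left(p{\left(2 \right)} + k{\left(j{\left(5,F{\left(-4 \right)} \right)} \right)}\right) + 2\right)\right) = 12 \left(-5 + \left(\left(2 + \left(9 + 4 \cdot 6\right)\right) + 2\right)\right) = 12 \left(-5 + \left(\left(2 + \left(9 + 24\right)\right) + 2\right)\right) = 12 \left(-5 + \left(\left(2 + 33\right) + 2\right)\right) = 12 \left(-5 + \left(35 + 2\right)\right) = 12 \left(-5 + 37\right) = 12 \cdot 32 = 384$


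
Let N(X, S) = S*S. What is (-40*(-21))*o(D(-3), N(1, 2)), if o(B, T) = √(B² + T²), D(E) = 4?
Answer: 3360*√2 ≈ 4751.8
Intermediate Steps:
N(X, S) = S²
(-40*(-21))*o(D(-3), N(1, 2)) = (-40*(-21))*√(4² + (2²)²) = 840*√(16 + 4²) = 840*√(16 + 16) = 840*√32 = 840*(4*√2) = 3360*√2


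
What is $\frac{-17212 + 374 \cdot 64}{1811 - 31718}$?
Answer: $- \frac{6724}{29907} \approx -0.22483$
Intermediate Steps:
$\frac{-17212 + 374 \cdot 64}{1811 - 31718} = \frac{-17212 + 23936}{1811 - 31718} = \frac{6724}{-29907} = 6724 \left(- \frac{1}{29907}\right) = - \frac{6724}{29907}$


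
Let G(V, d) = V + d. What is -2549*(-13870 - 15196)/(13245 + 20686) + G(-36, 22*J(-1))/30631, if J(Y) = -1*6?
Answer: 2269421626246/1039340461 ≈ 2183.5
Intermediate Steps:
J(Y) = -6
-2549*(-13870 - 15196)/(13245 + 20686) + G(-36, 22*J(-1))/30631 = -2549*(-13870 - 15196)/(13245 + 20686) + (-36 + 22*(-6))/30631 = -2549/(33931/(-29066)) + (-36 - 132)*(1/30631) = -2549/(33931*(-1/29066)) - 168*1/30631 = -2549/(-33931/29066) - 168/30631 = -2549*(-29066/33931) - 168/30631 = 74089234/33931 - 168/30631 = 2269421626246/1039340461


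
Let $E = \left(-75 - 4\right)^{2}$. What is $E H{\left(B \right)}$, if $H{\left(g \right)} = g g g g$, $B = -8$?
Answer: $25563136$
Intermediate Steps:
$E = 6241$ ($E = \left(-79\right)^{2} = 6241$)
$H{\left(g \right)} = g^{4}$ ($H{\left(g \right)} = g g^{2} g = g^{3} g = g^{4}$)
$E H{\left(B \right)} = 6241 \left(-8\right)^{4} = 6241 \cdot 4096 = 25563136$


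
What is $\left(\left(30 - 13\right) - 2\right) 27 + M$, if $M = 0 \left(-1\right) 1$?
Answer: $405$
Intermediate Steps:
$M = 0$ ($M = 0 \cdot 1 = 0$)
$\left(\left(30 - 13\right) - 2\right) 27 + M = \left(\left(30 - 13\right) - 2\right) 27 + 0 = \left(17 - 2\right) 27 + 0 = 15 \cdot 27 + 0 = 405 + 0 = 405$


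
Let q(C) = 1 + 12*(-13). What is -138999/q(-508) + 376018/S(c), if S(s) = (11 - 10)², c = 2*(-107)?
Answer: 58421789/155 ≈ 3.7692e+5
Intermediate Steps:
c = -214
S(s) = 1 (S(s) = 1² = 1)
q(C) = -155 (q(C) = 1 - 156 = -155)
-138999/q(-508) + 376018/S(c) = -138999/(-155) + 376018/1 = -138999*(-1/155) + 376018*1 = 138999/155 + 376018 = 58421789/155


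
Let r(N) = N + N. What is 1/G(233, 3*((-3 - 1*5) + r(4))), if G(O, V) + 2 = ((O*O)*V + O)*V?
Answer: -½ ≈ -0.50000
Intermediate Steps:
r(N) = 2*N
G(O, V) = -2 + V*(O + V*O²) (G(O, V) = -2 + ((O*O)*V + O)*V = -2 + (O²*V + O)*V = -2 + (V*O² + O)*V = -2 + (O + V*O²)*V = -2 + V*(O + V*O²))
1/G(233, 3*((-3 - 1*5) + r(4))) = 1/(-2 + 233*(3*((-3 - 1*5) + 2*4)) + 233²*(3*((-3 - 1*5) + 2*4))²) = 1/(-2 + 233*(3*((-3 - 5) + 8)) + 54289*(3*((-3 - 5) + 8))²) = 1/(-2 + 233*(3*(-8 + 8)) + 54289*(3*(-8 + 8))²) = 1/(-2 + 233*(3*0) + 54289*(3*0)²) = 1/(-2 + 233*0 + 54289*0²) = 1/(-2 + 0 + 54289*0) = 1/(-2 + 0 + 0) = 1/(-2) = -½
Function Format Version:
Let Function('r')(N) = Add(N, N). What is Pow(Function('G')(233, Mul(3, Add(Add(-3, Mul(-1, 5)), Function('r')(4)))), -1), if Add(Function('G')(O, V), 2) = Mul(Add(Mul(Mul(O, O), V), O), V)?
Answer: Rational(-1, 2) ≈ -0.50000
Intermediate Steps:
Function('r')(N) = Mul(2, N)
Function('G')(O, V) = Add(-2, Mul(V, Add(O, Mul(V, Pow(O, 2))))) (Function('G')(O, V) = Add(-2, Mul(Add(Mul(Mul(O, O), V), O), V)) = Add(-2, Mul(Add(Mul(Pow(O, 2), V), O), V)) = Add(-2, Mul(Add(Mul(V, Pow(O, 2)), O), V)) = Add(-2, Mul(Add(O, Mul(V, Pow(O, 2))), V)) = Add(-2, Mul(V, Add(O, Mul(V, Pow(O, 2))))))
Pow(Function('G')(233, Mul(3, Add(Add(-3, Mul(-1, 5)), Function('r')(4)))), -1) = Pow(Add(-2, Mul(233, Mul(3, Add(Add(-3, Mul(-1, 5)), Mul(2, 4)))), Mul(Pow(233, 2), Pow(Mul(3, Add(Add(-3, Mul(-1, 5)), Mul(2, 4))), 2))), -1) = Pow(Add(-2, Mul(233, Mul(3, Add(Add(-3, -5), 8))), Mul(54289, Pow(Mul(3, Add(Add(-3, -5), 8)), 2))), -1) = Pow(Add(-2, Mul(233, Mul(3, Add(-8, 8))), Mul(54289, Pow(Mul(3, Add(-8, 8)), 2))), -1) = Pow(Add(-2, Mul(233, Mul(3, 0)), Mul(54289, Pow(Mul(3, 0), 2))), -1) = Pow(Add(-2, Mul(233, 0), Mul(54289, Pow(0, 2))), -1) = Pow(Add(-2, 0, Mul(54289, 0)), -1) = Pow(Add(-2, 0, 0), -1) = Pow(-2, -1) = Rational(-1, 2)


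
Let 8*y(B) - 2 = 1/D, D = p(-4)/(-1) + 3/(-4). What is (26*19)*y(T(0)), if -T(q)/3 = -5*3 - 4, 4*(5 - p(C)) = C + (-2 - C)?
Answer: 5681/50 ≈ 113.62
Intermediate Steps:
p(C) = 11/2 (p(C) = 5 - (C + (-2 - C))/4 = 5 - 1/4*(-2) = 5 + 1/2 = 11/2)
D = -25/4 (D = (11/2)/(-1) + 3/(-4) = (11/2)*(-1) + 3*(-1/4) = -11/2 - 3/4 = -25/4 ≈ -6.2500)
T(q) = 57 (T(q) = -3*(-5*3 - 4) = -3*(-15 - 4) = -3*(-19) = 57)
y(B) = 23/100 (y(B) = 1/4 + 1/(8*(-25/4)) = 1/4 + (1/8)*(-4/25) = 1/4 - 1/50 = 23/100)
(26*19)*y(T(0)) = (26*19)*(23/100) = 494*(23/100) = 5681/50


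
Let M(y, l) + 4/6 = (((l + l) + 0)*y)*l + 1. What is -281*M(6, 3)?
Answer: -91325/3 ≈ -30442.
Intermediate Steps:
M(y, l) = ⅓ + 2*y*l² (M(y, l) = -⅔ + ((((l + l) + 0)*y)*l + 1) = -⅔ + (((2*l + 0)*y)*l + 1) = -⅔ + (((2*l)*y)*l + 1) = -⅔ + ((2*l*y)*l + 1) = -⅔ + (2*y*l² + 1) = -⅔ + (1 + 2*y*l²) = ⅓ + 2*y*l²)
-281*M(6, 3) = -281*(⅓ + 2*6*3²) = -281*(⅓ + 2*6*9) = -281*(⅓ + 108) = -281*325/3 = -91325/3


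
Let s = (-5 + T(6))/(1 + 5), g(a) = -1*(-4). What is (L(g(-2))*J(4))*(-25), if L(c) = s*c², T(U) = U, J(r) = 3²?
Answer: -600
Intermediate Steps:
J(r) = 9
g(a) = 4
s = ⅙ (s = (-5 + 6)/(1 + 5) = 1/6 = 1*(⅙) = ⅙ ≈ 0.16667)
L(c) = c²/6
(L(g(-2))*J(4))*(-25) = (((⅙)*4²)*9)*(-25) = (((⅙)*16)*9)*(-25) = ((8/3)*9)*(-25) = 24*(-25) = -600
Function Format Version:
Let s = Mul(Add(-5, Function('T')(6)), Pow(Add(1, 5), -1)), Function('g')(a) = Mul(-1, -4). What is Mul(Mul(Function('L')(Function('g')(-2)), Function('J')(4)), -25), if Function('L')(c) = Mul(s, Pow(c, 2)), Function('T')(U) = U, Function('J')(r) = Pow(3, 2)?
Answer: -600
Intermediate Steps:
Function('J')(r) = 9
Function('g')(a) = 4
s = Rational(1, 6) (s = Mul(Add(-5, 6), Pow(Add(1, 5), -1)) = Mul(1, Pow(6, -1)) = Mul(1, Rational(1, 6)) = Rational(1, 6) ≈ 0.16667)
Function('L')(c) = Mul(Rational(1, 6), Pow(c, 2))
Mul(Mul(Function('L')(Function('g')(-2)), Function('J')(4)), -25) = Mul(Mul(Mul(Rational(1, 6), Pow(4, 2)), 9), -25) = Mul(Mul(Mul(Rational(1, 6), 16), 9), -25) = Mul(Mul(Rational(8, 3), 9), -25) = Mul(24, -25) = -600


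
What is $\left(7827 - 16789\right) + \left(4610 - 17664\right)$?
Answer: $-22016$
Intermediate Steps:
$\left(7827 - 16789\right) + \left(4610 - 17664\right) = -8962 - 13054 = -22016$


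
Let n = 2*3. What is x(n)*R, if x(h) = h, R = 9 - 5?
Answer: 24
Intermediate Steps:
n = 6
R = 4
x(n)*R = 6*4 = 24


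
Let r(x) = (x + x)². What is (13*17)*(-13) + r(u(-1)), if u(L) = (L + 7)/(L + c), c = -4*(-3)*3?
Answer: -3519281/1225 ≈ -2872.9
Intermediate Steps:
c = 36 (c = 12*3 = 36)
u(L) = (7 + L)/(36 + L) (u(L) = (L + 7)/(L + 36) = (7 + L)/(36 + L))
r(x) = 4*x² (r(x) = (2*x)² = 4*x²)
(13*17)*(-13) + r(u(-1)) = (13*17)*(-13) + 4*((7 - 1)/(36 - 1))² = 221*(-13) + 4*(6/35)² = -2873 + 4*((1/35)*6)² = -2873 + 4*(6/35)² = -2873 + 4*(36/1225) = -2873 + 144/1225 = -3519281/1225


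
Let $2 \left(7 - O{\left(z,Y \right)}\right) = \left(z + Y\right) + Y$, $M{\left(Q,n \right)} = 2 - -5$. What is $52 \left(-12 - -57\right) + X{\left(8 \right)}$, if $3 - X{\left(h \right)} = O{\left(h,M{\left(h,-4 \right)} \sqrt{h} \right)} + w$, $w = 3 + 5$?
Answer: $2332 + 14 \sqrt{2} \approx 2351.8$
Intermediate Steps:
$M{\left(Q,n \right)} = 7$ ($M{\left(Q,n \right)} = 2 + 5 = 7$)
$w = 8$
$O{\left(z,Y \right)} = 7 - Y - \frac{z}{2}$ ($O{\left(z,Y \right)} = 7 - \frac{\left(z + Y\right) + Y}{2} = 7 - \frac{\left(Y + z\right) + Y}{2} = 7 - \frac{z + 2 Y}{2} = 7 - \left(Y + \frac{z}{2}\right) = 7 - Y - \frac{z}{2}$)
$X{\left(h \right)} = -12 + \frac{h}{2} + 7 \sqrt{h}$ ($X{\left(h \right)} = 3 - \left(\left(7 - 7 \sqrt{h} - \frac{h}{2}\right) + 8\right) = 3 - \left(15 - 7 \sqrt{h} - \frac{h}{2}\right) = 3 + \left(-15 + \frac{h}{2} + 7 \sqrt{h}\right) = -12 + \frac{h}{2} + 7 \sqrt{h}$)
$52 \left(-12 - -57\right) + X{\left(8 \right)} = 52 \left(-12 - -57\right) + \left(-12 + \frac{1}{2} \cdot 8 + 7 \sqrt{8}\right) = 52 \left(-12 + 57\right) + \left(-12 + 4 + 7 \cdot 2 \sqrt{2}\right) = 52 \cdot 45 + \left(-12 + 4 + 14 \sqrt{2}\right) = 2340 - \left(8 - 14 \sqrt{2}\right) = 2332 + 14 \sqrt{2}$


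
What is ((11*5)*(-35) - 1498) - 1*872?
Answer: -4295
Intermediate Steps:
((11*5)*(-35) - 1498) - 1*872 = (55*(-35) - 1498) - 872 = (-1925 - 1498) - 872 = -3423 - 872 = -4295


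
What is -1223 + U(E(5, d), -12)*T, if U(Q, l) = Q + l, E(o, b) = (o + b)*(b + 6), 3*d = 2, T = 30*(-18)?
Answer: -15143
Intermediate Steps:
T = -540
d = ⅔ (d = (⅓)*2 = ⅔ ≈ 0.66667)
E(o, b) = (6 + b)*(b + o) (E(o, b) = (b + o)*(6 + b) = (6 + b)*(b + o))
-1223 + U(E(5, d), -12)*T = -1223 + (((⅔)² + 6*(⅔) + 6*5 + (⅔)*5) - 12)*(-540) = -1223 + ((4/9 + 4 + 30 + 10/3) - 12)*(-540) = -1223 + (340/9 - 12)*(-540) = -1223 + (232/9)*(-540) = -1223 - 13920 = -15143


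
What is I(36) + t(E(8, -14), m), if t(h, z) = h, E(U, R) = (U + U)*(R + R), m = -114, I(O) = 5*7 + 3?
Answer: -410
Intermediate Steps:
I(O) = 38 (I(O) = 35 + 3 = 38)
E(U, R) = 4*R*U (E(U, R) = (2*U)*(2*R) = 4*R*U)
I(36) + t(E(8, -14), m) = 38 + 4*(-14)*8 = 38 - 448 = -410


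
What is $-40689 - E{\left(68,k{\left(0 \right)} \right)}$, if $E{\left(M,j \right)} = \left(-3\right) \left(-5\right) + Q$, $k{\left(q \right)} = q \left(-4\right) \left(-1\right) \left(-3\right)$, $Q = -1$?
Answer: $-40703$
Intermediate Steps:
$k{\left(q \right)} = - 12 q$ ($k{\left(q \right)} = - 4 q \left(-1\right) \left(-3\right) = 4 q \left(-3\right) = - 12 q$)
$E{\left(M,j \right)} = 14$ ($E{\left(M,j \right)} = \left(-3\right) \left(-5\right) - 1 = 15 - 1 = 14$)
$-40689 - E{\left(68,k{\left(0 \right)} \right)} = -40689 - 14 = -40703$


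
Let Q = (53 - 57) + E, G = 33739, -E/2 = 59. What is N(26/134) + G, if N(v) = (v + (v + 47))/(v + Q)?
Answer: 275340804/8161 ≈ 33739.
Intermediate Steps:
E = -118 (E = -2*59 = -118)
Q = -122 (Q = (53 - 57) - 118 = -4 - 118 = -122)
N(v) = (47 + 2*v)/(-122 + v) (N(v) = (v + (v + 47))/(v - 122) = (v + (47 + v))/(-122 + v) = (47 + 2*v)/(-122 + v))
N(26/134) + G = (47 + 2*(26/134))/(-122 + 26/134) + 33739 = (47 + 2*(26*(1/134)))/(-122 + 26*(1/134)) + 33739 = (47 + 2*(13/67))/(-122 + 13/67) + 33739 = (47 + 26/67)/(-8161/67) + 33739 = -67/8161*3175/67 + 33739 = -3175/8161 + 33739 = 275340804/8161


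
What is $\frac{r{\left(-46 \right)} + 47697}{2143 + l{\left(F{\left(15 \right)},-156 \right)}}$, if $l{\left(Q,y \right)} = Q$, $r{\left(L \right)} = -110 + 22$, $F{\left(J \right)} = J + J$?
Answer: $\frac{47609}{2173} \approx 21.909$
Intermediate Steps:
$F{\left(J \right)} = 2 J$
$r{\left(L \right)} = -88$
$\frac{r{\left(-46 \right)} + 47697}{2143 + l{\left(F{\left(15 \right)},-156 \right)}} = \frac{-88 + 47697}{2143 + 2 \cdot 15} = \frac{47609}{2143 + 30} = \frac{47609}{2173}$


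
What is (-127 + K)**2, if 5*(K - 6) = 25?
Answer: 13456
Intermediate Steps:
K = 11 (K = 6 + (1/5)*25 = 6 + 5 = 11)
(-127 + K)**2 = (-127 + 11)**2 = (-116)**2 = 13456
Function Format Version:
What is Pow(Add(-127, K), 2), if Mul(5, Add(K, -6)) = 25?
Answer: 13456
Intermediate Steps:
K = 11 (K = Add(6, Mul(Rational(1, 5), 25)) = Add(6, 5) = 11)
Pow(Add(-127, K), 2) = Pow(Add(-127, 11), 2) = Pow(-116, 2) = 13456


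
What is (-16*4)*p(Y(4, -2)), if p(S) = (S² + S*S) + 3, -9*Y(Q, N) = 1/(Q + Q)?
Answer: -15554/81 ≈ -192.02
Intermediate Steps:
Y(Q, N) = -1/(18*Q) (Y(Q, N) = -1/(9*(Q + Q)) = -1/(2*Q)/9 = -1/(18*Q))
p(S) = 3 + 2*S² (p(S) = (S² + S²) + 3 = 2*S² + 3 = 3 + 2*S²)
(-16*4)*p(Y(4, -2)) = (-16*4)*(3 + 2*(-1/18/4)²) = -64*(3 + 2*(-1/18*¼)²) = -64*(3 + 2*(-1/72)²) = -64*(3 + 2*(1/5184)) = -64*(3 + 1/2592) = -64*7777/2592 = -15554/81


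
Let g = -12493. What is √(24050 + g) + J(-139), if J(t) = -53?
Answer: -53 + √11557 ≈ 54.503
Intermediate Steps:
√(24050 + g) + J(-139) = √(24050 - 12493) - 53 = √11557 - 53 = -53 + √11557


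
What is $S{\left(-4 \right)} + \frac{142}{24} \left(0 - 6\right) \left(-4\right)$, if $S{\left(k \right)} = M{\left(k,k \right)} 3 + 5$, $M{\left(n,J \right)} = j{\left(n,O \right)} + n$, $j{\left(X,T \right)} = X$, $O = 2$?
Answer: $123$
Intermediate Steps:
$M{\left(n,J \right)} = 2 n$ ($M{\left(n,J \right)} = n + n = 2 n$)
$S{\left(k \right)} = 5 + 6 k$ ($S{\left(k \right)} = 2 k 3 + 5 = 6 k + 5 = 5 + 6 k$)
$S{\left(-4 \right)} + \frac{142}{24} \left(0 - 6\right) \left(-4\right) = \left(5 + 6 \left(-4\right)\right) + \frac{142}{24} \left(0 - 6\right) \left(-4\right) = \left(5 - 24\right) + 142 \cdot \frac{1}{24} \left(\left(-6\right) \left(-4\right)\right) = -19 + \frac{71}{12} \cdot 24 = -19 + 142 = 123$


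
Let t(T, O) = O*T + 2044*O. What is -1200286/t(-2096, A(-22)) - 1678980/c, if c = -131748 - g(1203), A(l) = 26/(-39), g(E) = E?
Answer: -6135423821/177268 ≈ -34611.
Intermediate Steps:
A(l) = -2/3 (A(l) = 26*(-1/39) = -2/3)
t(T, O) = 2044*O + O*T
c = -132951 (c = -131748 - 1*1203 = -131748 - 1203 = -132951)
-1200286/t(-2096, A(-22)) - 1678980/c = -1200286*(-3/(2*(2044 - 2096))) - 1678980/(-132951) = -1200286/((-2/3*(-52))) - 1678980*(-1/132951) = -1200286/104/3 + 559660/44317 = -1200286*3/104 + 559660/44317 = -1800429/52 + 559660/44317 = -6135423821/177268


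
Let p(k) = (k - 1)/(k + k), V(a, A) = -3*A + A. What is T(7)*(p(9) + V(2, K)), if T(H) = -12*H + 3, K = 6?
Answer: 936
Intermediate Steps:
V(a, A) = -2*A
T(H) = 3 - 12*H
p(k) = (-1 + k)/(2*k) (p(k) = (-1 + k)/((2*k)) = (-1 + k)*(1/(2*k)) = (-1 + k)/(2*k))
T(7)*(p(9) + V(2, K)) = (3 - 12*7)*((½)*(-1 + 9)/9 - 2*6) = (3 - 84)*((½)*(⅑)*8 - 12) = -81*(4/9 - 12) = -81*(-104/9) = 936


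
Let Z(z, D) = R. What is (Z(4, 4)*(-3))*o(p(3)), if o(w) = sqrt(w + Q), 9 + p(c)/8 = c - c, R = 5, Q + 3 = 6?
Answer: -15*I*sqrt(69) ≈ -124.6*I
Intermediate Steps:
Q = 3 (Q = -3 + 6 = 3)
Z(z, D) = 5
p(c) = -72 (p(c) = -72 + 8*(c - c) = -72 + 8*0 = -72 + 0 = -72)
o(w) = sqrt(3 + w) (o(w) = sqrt(w + 3) = sqrt(3 + w))
(Z(4, 4)*(-3))*o(p(3)) = (5*(-3))*sqrt(3 - 72) = -15*I*sqrt(69)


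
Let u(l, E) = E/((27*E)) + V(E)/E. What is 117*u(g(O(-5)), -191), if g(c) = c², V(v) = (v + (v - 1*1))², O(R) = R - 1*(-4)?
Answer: -51485356/573 ≈ -89852.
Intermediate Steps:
O(R) = 4 + R (O(R) = R + 4 = 4 + R)
V(v) = (-1 + 2*v)² (V(v) = (v + (v - 1))² = (v + (-1 + v))² = (-1 + 2*v)²)
u(l, E) = 1/27 + (-1 + 2*E)²/E (u(l, E) = E/((27*E)) + (-1 + 2*E)²/E = E*(1/(27*E)) + (-1 + 2*E)²/E = 1/27 + (-1 + 2*E)²/E)
117*u(g(O(-5)), -191) = 117*(((-1 + 2*(-191))² + (1/27)*(-191))/(-191)) = 117*(-((-1 - 382)² - 191/27)/191) = 117*(-((-383)² - 191/27)/191) = 117*(-(146689 - 191/27)/191) = 117*(-1/191*3960412/27) = 117*(-3960412/5157) = -51485356/573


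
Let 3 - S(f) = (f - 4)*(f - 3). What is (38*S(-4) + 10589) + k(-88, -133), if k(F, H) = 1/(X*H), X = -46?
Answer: 52461851/6118 ≈ 8575.0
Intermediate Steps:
k(F, H) = -1/(46*H) (k(F, H) = 1/(-46*H) = -1/(46*H))
S(f) = 3 - (-4 + f)*(-3 + f) (S(f) = 3 - (f - 4)*(f - 3) = 3 - (-4 + f)*(-3 + f))
(38*S(-4) + 10589) + k(-88, -133) = (38*(-9 - 1*(-4)² + 7*(-4)) + 10589) - 1/46/(-133) = (38*(-9 - 1*16 - 28) + 10589) - 1/46*(-1/133) = (38*(-9 - 16 - 28) + 10589) + 1/6118 = (38*(-53) + 10589) + 1/6118 = (-2014 + 10589) + 1/6118 = 8575 + 1/6118 = 52461851/6118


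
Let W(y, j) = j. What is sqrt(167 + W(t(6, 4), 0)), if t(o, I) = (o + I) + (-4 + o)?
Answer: sqrt(167) ≈ 12.923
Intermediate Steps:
t(o, I) = -4 + I + 2*o (t(o, I) = (I + o) + (-4 + o) = -4 + I + 2*o)
sqrt(167 + W(t(6, 4), 0)) = sqrt(167 + 0) = sqrt(167)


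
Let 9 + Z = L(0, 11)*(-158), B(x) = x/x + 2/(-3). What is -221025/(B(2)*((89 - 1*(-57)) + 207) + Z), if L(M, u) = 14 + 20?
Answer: 132615/3158 ≈ 41.993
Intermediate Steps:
L(M, u) = 34
B(x) = ⅓ (B(x) = 1 + 2*(-⅓) = 1 - ⅔ = ⅓)
Z = -5381 (Z = -9 + 34*(-158) = -9 - 5372 = -5381)
-221025/(B(2)*((89 - 1*(-57)) + 207) + Z) = -221025/(((89 - 1*(-57)) + 207)/3 - 5381) = -221025/(((89 + 57) + 207)/3 - 5381) = -221025/((146 + 207)/3 - 5381) = -221025/((⅓)*353 - 5381) = -221025/(353/3 - 5381) = -221025/(-15790/3) = -221025*(-3/15790) = 132615/3158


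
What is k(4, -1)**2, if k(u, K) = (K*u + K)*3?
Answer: 225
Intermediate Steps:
k(u, K) = 3*K + 3*K*u (k(u, K) = (K + K*u)*3 = 3*K + 3*K*u)
k(4, -1)**2 = (3*(-1)*(1 + 4))**2 = (3*(-1)*5)**2 = (-15)**2 = 225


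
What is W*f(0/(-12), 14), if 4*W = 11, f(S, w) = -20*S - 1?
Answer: -11/4 ≈ -2.7500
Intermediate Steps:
f(S, w) = -1 - 20*S
W = 11/4 (W = (1/4)*11 = 11/4 ≈ 2.7500)
W*f(0/(-12), 14) = 11*(-1 - 0/(-12))/4 = 11*(-1 - 0*(-1)/12)/4 = 11*(-1 - 20*0)/4 = 11*(-1 + 0)/4 = (11/4)*(-1) = -11/4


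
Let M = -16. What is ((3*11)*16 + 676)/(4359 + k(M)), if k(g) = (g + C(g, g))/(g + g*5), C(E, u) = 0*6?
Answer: 7224/26155 ≈ 0.27620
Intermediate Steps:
C(E, u) = 0
k(g) = ⅙ (k(g) = (g + 0)/(g + g*5) = g/(g + 5*g) = g/((6*g)) = g*(1/(6*g)) = ⅙)
((3*11)*16 + 676)/(4359 + k(M)) = ((3*11)*16 + 676)/(4359 + ⅙) = (33*16 + 676)/(26155/6) = (528 + 676)*(6/26155) = 1204*(6/26155) = 7224/26155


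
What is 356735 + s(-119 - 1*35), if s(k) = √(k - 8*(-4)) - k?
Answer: 356889 + I*√122 ≈ 3.5689e+5 + 11.045*I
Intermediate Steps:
s(k) = √(32 + k) - k (s(k) = √(k + 32) - k = √(32 + k) - k)
356735 + s(-119 - 1*35) = 356735 + (√(32 + (-119 - 1*35)) - (-119 - 1*35)) = 356735 + (√(32 + (-119 - 35)) - (-119 - 35)) = 356735 + (√(32 - 154) - 1*(-154)) = 356735 + (√(-122) + 154) = 356735 + (I*√122 + 154) = 356735 + (154 + I*√122) = 356889 + I*√122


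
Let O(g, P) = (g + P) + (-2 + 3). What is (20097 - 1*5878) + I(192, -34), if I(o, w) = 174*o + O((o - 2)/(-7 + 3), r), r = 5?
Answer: 95171/2 ≈ 47586.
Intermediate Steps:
O(g, P) = 1 + P + g (O(g, P) = (P + g) + 1 = 1 + P + g)
I(o, w) = 13/2 + 695*o/4 (I(o, w) = 174*o + (1 + 5 + (o - 2)/(-7 + 3)) = 174*o + (1 + 5 + (-2 + o)/(-4)) = 174*o + (1 + 5 + (-2 + o)*(-¼)) = 174*o + (1 + 5 + (½ - o/4)) = 174*o + (13/2 - o/4) = 13/2 + 695*o/4)
(20097 - 1*5878) + I(192, -34) = (20097 - 1*5878) + (13/2 + (695/4)*192) = (20097 - 5878) + (13/2 + 33360) = 14219 + 66733/2 = 95171/2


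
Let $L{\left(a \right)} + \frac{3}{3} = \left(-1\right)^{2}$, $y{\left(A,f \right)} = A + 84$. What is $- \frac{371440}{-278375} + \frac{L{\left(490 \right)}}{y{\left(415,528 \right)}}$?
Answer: $\frac{74288}{55675} \approx 1.3343$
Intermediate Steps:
$y{\left(A,f \right)} = 84 + A$
$L{\left(a \right)} = 0$ ($L{\left(a \right)} = -1 + \left(-1\right)^{2} = -1 + 1 = 0$)
$- \frac{371440}{-278375} + \frac{L{\left(490 \right)}}{y{\left(415,528 \right)}} = - \frac{371440}{-278375} + \frac{0}{84 + 415} = \left(-371440\right) \left(- \frac{1}{278375}\right) + \frac{0}{499} = \frac{74288}{55675} + 0 \cdot \frac{1}{499} = \frac{74288}{55675} + 0 = \frac{74288}{55675}$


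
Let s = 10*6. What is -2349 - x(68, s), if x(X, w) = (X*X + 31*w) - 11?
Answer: -8822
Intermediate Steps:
s = 60
x(X, w) = -11 + X² + 31*w (x(X, w) = (X² + 31*w) - 11 = -11 + X² + 31*w)
-2349 - x(68, s) = -2349 - (-11 + 68² + 31*60) = -2349 - (-11 + 4624 + 1860) = -2349 - 1*6473 = -2349 - 6473 = -8822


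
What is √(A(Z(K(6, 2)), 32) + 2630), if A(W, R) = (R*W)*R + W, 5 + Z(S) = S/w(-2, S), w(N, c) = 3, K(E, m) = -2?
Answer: I*√28605/3 ≈ 56.377*I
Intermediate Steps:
Z(S) = -5 + S/3
A(W, R) = W + W*R² (A(W, R) = W*R² + W = W + W*R²)
√(A(Z(K(6, 2)), 32) + 2630) = √((-5 + (⅓)*(-2))*(1 + 32²) + 2630) = √((-5 - ⅔)*(1 + 1024) + 2630) = √(-17/3*1025 + 2630) = √(-17425/3 + 2630) = √(-9535/3) = I*√28605/3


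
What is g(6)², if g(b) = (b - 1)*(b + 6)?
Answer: 3600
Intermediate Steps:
g(b) = (-1 + b)*(6 + b)
g(6)² = (-6 + 6² + 5*6)² = (-6 + 36 + 30)² = 60² = 3600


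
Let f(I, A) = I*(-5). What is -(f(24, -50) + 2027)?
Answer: -1907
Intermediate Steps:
f(I, A) = -5*I
-(f(24, -50) + 2027) = -(-5*24 + 2027) = -(-120 + 2027) = -1*1907 = -1907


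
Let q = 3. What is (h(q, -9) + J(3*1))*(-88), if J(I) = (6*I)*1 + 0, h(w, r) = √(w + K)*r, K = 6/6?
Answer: 0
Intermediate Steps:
K = 1 (K = 6*(⅙) = 1)
h(w, r) = r*√(1 + w) (h(w, r) = √(w + 1)*r = √(1 + w)*r = r*√(1 + w))
J(I) = 6*I (J(I) = 6*I + 0 = 6*I)
(h(q, -9) + J(3*1))*(-88) = (-9*√(1 + 3) + 6*(3*1))*(-88) = (-9*√4 + 6*3)*(-88) = (-9*2 + 18)*(-88) = (-18 + 18)*(-88) = 0*(-88) = 0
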